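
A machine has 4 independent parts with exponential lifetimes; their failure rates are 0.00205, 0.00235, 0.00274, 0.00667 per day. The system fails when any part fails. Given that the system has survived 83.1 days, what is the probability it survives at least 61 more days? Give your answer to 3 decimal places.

0.431

Time to first failure ~ Exp(Σλ) with Σλ = 0.01381.
By memorylessness, P(T > 83.1+61 | T > 83.1) = P(T > 61) = e^(−0.01381·61) ≈ 0.431.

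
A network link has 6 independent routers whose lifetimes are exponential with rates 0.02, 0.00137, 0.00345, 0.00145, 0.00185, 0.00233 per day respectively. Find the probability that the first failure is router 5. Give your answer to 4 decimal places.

0.0608

The time to first failure is exponential with rate Σλ = 0.02 + 0.00137 + 0.00345 + 0.00145 + 0.00185 + 0.00233 = 0.03045.
P(router 5 first) = λ_5/Σλ = 0.00185/0.03045 ≈ 0.0608.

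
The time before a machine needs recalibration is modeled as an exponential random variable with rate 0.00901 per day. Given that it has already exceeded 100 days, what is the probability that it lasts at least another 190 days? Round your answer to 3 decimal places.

0.181

The exponential is memoryless, so the remaining time is again Exp(λ): the condition X > 100 is irrelevant.
P(X > 190) = e^(−1.7119) ≈ 0.181.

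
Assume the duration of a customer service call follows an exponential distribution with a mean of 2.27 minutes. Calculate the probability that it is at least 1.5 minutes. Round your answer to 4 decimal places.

The rate is λ = 1/2.27 = 0.440529 per minute.
P(X > 1.5) = e^(−λ·1.5) = e^(−0.66079) ≈ 0.5164.

0.5164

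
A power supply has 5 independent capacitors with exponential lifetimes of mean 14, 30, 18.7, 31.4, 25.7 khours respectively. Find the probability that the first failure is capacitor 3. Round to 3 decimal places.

Rates: λ_i = 1/mean_i → 0.0714286, 0.0333333, 0.0534759, 0.0318471, 0.0389105; Σλ = 0.228995.
P(capacitor 3 first) = λ_3/Σλ = 0.0534759/0.228995 ≈ 0.234.

0.234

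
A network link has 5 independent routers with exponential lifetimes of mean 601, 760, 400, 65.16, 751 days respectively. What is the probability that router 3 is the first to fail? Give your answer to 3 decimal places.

0.113

Rates: λ_i = 1/mean_i → 0.00166389, 0.00131579, 0.0025, 0.0153468, 0.00133156; Σλ = 0.0221581.
P(router 3 first) = λ_3/Σλ = 0.0025/0.0221581 ≈ 0.113.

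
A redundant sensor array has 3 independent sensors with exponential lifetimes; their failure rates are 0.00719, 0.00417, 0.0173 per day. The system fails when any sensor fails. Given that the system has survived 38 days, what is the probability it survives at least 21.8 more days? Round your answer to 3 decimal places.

Time to first failure ~ Exp(Σλ) with Σλ = 0.02866.
By memorylessness, P(T > 38+21.8 | T > 38) = P(T > 21.8) = e^(−0.02866·21.8) ≈ 0.535.

0.535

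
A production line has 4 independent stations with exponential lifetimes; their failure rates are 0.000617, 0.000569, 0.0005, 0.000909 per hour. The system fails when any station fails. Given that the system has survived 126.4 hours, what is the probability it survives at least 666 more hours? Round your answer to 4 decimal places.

Time to first failure ~ Exp(Σλ) with Σλ = 0.002595.
By memorylessness, P(T > 126.4+666 | T > 126.4) = P(T > 666) = e^(−0.002595·666) ≈ 0.1776.

0.1776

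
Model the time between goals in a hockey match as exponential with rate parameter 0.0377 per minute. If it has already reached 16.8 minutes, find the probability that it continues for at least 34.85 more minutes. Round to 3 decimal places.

P(X > s+t | X > s) = e^(−λ(s+t))/e^(−λs) = e^(−λt), independent of s = 16.8.
P(X > 34.85) = e^(−1.3138) ≈ 0.269.

0.269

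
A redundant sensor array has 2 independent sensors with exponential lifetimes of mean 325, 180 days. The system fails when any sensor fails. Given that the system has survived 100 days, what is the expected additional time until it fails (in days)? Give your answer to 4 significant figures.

115.8

First-failure rate Σλ = 1/325 + 1/180 = 0.00863248.
By memorylessness the expected residual is 1/Σλ = 115.842 days, regardless of the 100 already elapsed.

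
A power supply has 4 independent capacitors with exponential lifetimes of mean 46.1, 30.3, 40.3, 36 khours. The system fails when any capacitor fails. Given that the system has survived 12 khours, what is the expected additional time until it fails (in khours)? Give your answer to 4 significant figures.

First-failure rate Σλ = 1/46.1 + 1/30.3 + 1/40.3 + 1/36 = 0.107287.
By memorylessness the expected residual is 1/Σλ = 9.3208 khours, regardless of the 12 already elapsed.

9.321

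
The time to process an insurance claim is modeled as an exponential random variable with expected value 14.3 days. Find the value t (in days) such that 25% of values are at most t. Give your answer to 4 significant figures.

The rate is λ = 1/14.3 = 0.0699301 per day.
Set 1 − e^(−λt) = 0.25, so t = −ln(0.75)/λ = 0.28768/0.0699301 ≈ 4.11385 days.

4.114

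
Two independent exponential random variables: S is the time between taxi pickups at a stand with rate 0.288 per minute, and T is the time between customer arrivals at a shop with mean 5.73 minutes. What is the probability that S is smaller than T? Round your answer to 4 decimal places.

λ_1 = 0.288, λ_2 = 1/5.73 = 0.17452.
For independent exponentials, P(S < T) = λ_1/(λ_1+λ_2) = 0.288/0.46252 ≈ 0.6227.

0.6227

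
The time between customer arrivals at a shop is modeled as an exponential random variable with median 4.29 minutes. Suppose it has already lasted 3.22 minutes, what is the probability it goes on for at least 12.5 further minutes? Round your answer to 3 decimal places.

0.133

For an exponential, median = ln(2)/λ, so λ = ln 2 / 4.29 = 0.161573 per minute.
The exponential is memoryless, so the remaining time is again Exp(λ): the condition X > 3.22 is irrelevant.
P(X > 12.5) = e^(−2.0197) ≈ 0.133.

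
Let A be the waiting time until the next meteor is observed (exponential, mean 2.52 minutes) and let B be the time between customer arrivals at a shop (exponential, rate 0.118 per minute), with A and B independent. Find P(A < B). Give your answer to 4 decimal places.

0.7708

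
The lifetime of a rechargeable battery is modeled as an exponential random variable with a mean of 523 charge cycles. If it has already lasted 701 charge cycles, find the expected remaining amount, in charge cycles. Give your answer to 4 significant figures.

The rate is λ = 1/523 = 0.00191205 per charge cycle.
By memorylessness, the remaining amount past any threshold is again Exp(λ) with mean 1/λ = 523 charge cycles.

523.0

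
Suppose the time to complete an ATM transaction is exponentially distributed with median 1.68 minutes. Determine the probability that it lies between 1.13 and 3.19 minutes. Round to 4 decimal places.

0.3592

For an exponential, median = ln(2)/λ, so λ = ln 2 / 1.68 = 0.412588 per minute.
P(1.13 < X < 3.19) = e^(−λ·1.13) − e^(−λ·3.19) = 0.62737 − 0.26816 ≈ 0.3592.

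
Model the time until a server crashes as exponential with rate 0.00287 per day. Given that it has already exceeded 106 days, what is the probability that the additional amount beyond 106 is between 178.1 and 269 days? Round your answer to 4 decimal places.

0.1377

Memoryless: the residual past 106 is again Exp(λ).
P(178.1 < residual < 269) = e^(−λ·178.1) − e^(−λ·269) = 0.59981 − 0.46207 ≈ 0.1377.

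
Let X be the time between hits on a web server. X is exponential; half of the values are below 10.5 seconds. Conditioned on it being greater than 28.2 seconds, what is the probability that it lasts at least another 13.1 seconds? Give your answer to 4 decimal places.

0.4211

For an exponential, median = ln(2)/λ, so λ = ln 2 / 10.5 = 0.066014 per second.
P(X > s+t | X > s) = e^(−λ(s+t))/e^(−λs) = e^(−λt), independent of s = 28.2.
P(X > 13.1) = e^(−0.86478) ≈ 0.4211.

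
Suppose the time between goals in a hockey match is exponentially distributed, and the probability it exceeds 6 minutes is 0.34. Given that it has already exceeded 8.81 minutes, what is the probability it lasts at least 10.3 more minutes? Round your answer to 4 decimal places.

From e^(−λ·6) = 0.34, λ = −ln(0.34)/6 = 0.179802.
Memoryless: P(X > 8.81+10.3 | X > 8.81) = P(X > 10.3) = e^(−0.179802·10.3) ≈ 0.1569.

0.1569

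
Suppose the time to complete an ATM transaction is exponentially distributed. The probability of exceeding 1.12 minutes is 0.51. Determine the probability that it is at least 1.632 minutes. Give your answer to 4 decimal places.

e^(−λ·1.12) = 0.51 ⇒ λ = −ln(0.51)/1.12 = 0.6012.
P(X > 1.632) = e^(−0.6012·1.632) = e^(−0.98116) ≈ 0.3749.

0.3749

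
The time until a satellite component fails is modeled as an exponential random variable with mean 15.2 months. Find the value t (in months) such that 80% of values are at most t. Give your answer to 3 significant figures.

24.5

The rate is λ = 1/15.2 = 0.0657895 per month.
Set 1 − e^(−λt) = 0.8, so t = −ln(0.2)/λ = 1.6094/0.0657895 ≈ 24.4635 months.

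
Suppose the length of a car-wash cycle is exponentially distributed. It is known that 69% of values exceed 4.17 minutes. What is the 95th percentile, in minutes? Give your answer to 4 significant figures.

e^(−λ·4.17) = 0.69 ⇒ λ = −ln(0.69)/4.17 = 0.0889841.
95th percentile: 1 − e^(−λt) = 0.95, t = −ln(0.05)/λ = 33.6659 minutes.

33.67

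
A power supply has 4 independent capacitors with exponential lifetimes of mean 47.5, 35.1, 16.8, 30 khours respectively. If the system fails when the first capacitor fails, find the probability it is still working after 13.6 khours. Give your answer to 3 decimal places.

0.144

The first failure time is exponential with rate Σλ_i = 1/47.5 + 1/35.1 + 1/16.8 + 1/30 = 0.1424 per khour.
P(min > 13.6) = e^(−0.1424·13.6) = e^(−1.9366) ≈ 0.144.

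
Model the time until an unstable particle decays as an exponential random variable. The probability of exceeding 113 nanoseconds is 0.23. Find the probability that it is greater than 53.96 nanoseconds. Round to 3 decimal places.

0.496

e^(−λ·113) = 0.23 ⇒ λ = −ln(0.23)/113 = 0.013006.
P(X > 53.96) = e^(−0.013006·53.96) = e^(−0.7018) ≈ 0.496.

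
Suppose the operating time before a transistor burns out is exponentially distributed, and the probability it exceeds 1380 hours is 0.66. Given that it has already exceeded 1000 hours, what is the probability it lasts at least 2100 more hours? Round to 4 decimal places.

From e^(−λ·1380) = 0.66, λ = −ln(0.66)/1380 = 0.000301098.
Memoryless: P(X > 1000+2100 | X > 1000) = P(X > 2100) = e^(−0.000301098·2100) ≈ 0.5314.

0.5314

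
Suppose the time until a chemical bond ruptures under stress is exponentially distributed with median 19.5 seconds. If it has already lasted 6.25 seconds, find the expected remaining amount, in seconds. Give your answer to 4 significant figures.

For an exponential, median = ln(2)/λ, so λ = ln 2 / 19.5 = 0.035546 per second.
By memorylessness, the remaining amount past any threshold is again Exp(λ) with mean 1/λ = 28.1326 seconds.

28.13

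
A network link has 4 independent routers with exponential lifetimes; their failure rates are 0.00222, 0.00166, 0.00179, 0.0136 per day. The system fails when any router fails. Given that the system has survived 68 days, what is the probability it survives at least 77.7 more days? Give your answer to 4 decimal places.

Time to first failure ~ Exp(Σλ) with Σλ = 0.01927.
By memorylessness, P(T > 68+77.7 | T > 68) = P(T > 77.7) = e^(−0.01927·77.7) ≈ 0.2237.

0.2237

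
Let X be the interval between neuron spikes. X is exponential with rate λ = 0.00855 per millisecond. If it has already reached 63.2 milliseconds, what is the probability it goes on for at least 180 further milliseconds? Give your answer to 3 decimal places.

0.215

By the memoryless property, P(X > 63.2+180 | X > 63.2) = P(X > 180).
P(X > 180) = e^(−1.539) ≈ 0.215.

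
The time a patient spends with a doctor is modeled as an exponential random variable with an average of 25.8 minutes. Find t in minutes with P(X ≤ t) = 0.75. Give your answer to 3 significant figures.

The rate is λ = 1/25.8 = 0.0387597 per minute.
Set 1 − e^(−λt) = 0.75, so t = −ln(0.25)/λ = 1.3863/0.0387597 ≈ 35.7664 minutes.

35.8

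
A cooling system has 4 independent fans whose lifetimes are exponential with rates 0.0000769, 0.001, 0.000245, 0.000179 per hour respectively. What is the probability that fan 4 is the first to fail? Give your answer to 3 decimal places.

The time to first failure is exponential with rate Σλ = 0.0000769 + 0.001 + 0.000245 + 0.000179 = 0.0015009.
P(fan 4 first) = λ_4/Σλ = 0.000179/0.0015009 ≈ 0.119.

0.119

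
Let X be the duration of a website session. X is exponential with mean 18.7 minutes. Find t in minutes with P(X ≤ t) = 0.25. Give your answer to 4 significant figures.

The rate is λ = 1/18.7 = 0.0534759 per minute.
Set 1 − e^(−λt) = 0.25, so t = −ln(0.75)/λ = 0.28768/0.0534759 ≈ 5.37965 minutes.

5.380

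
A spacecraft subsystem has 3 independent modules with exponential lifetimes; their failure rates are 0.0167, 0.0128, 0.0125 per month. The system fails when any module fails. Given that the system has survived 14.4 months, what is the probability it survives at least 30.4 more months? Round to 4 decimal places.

0.2789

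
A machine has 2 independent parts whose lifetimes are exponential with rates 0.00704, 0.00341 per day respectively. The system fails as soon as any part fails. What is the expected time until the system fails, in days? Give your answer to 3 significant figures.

95.7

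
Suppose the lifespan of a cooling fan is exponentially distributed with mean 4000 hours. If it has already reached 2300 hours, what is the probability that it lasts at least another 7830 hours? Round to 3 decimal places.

The rate is λ = 1/4000 = 0.00025 per hour.
P(X > s+t | X > s) = e^(−λ(s+t))/e^(−λs) = e^(−λt), independent of s = 2300.
P(X > 7830) = e^(−1.9575) ≈ 0.141.

0.141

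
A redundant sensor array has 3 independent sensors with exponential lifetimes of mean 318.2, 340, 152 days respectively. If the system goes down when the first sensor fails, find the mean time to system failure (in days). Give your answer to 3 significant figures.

The first failure time is exponential with rate Σλ_i = 1/318.2 + 1/340 + 1/152 = 0.0126628 per day.
E[min] = 1/Σλ = 1/0.0126628 = 78.9715 days.

79.0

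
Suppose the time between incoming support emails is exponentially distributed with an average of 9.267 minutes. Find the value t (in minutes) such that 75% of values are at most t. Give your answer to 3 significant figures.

12.8

The rate is λ = 1/9.267 = 0.10791 per minute.
Set 1 − e^(−λt) = 0.75, so t = −ln(0.25)/λ = 1.3863/0.10791 ≈ 12.8468 minutes.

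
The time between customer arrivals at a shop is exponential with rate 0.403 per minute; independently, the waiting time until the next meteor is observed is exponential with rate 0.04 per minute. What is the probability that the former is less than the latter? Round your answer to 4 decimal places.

0.9097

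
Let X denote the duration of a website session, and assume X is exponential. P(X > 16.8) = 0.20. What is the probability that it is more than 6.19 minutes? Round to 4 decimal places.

0.5527

e^(−λ·16.8) = 0.20 ⇒ λ = −ln(0.20)/16.8 = 0.0957999.
P(X > 6.19) = e^(−0.0957999·6.19) = e^(−0.593) ≈ 0.5527.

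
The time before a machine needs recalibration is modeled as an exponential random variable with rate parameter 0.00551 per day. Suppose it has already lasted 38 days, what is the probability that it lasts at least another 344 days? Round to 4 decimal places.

The exponential is memoryless, so the remaining time is again Exp(λ): the condition X > 38 is irrelevant.
P(X > 344) = e^(−1.8954) ≈ 0.1503.

0.1503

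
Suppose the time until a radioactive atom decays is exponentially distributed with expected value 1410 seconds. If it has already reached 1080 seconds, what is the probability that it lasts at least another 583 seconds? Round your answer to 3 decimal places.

0.661

The rate is λ = 1/1410 = 0.00070922 per second.
P(X > s+t | X > s) = e^(−λ(s+t))/e^(−λs) = e^(−λt), independent of s = 1080.
P(X > 583) = e^(−0.41348) ≈ 0.661.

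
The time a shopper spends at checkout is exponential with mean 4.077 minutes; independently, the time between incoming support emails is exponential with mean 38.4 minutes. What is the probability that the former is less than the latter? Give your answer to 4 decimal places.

0.9040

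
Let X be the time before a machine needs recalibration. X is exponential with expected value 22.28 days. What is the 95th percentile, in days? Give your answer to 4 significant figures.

66.74

The rate is λ = 1/22.28 = 0.0448833 per day.
Set 1 − e^(−λt) = 0.95, so t = −ln(0.05)/λ = 2.9957/0.0448833 ≈ 66.7449 days.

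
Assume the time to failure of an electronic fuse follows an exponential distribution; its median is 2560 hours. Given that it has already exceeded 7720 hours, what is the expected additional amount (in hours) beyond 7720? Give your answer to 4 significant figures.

For an exponential, median = ln(2)/λ, so λ = ln 2 / 2560 = 0.000270761 per hour.
By memorylessness, the remaining amount past any threshold is again Exp(λ) with mean 1/λ = 3693.3 hours.

3693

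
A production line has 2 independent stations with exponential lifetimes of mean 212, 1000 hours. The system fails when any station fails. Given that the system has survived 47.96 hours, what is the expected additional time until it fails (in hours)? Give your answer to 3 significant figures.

175

First-failure rate Σλ = 1/212 + 1/1000 = 0.00571698.
By memorylessness the expected residual is 1/Σλ = 174.917 hours, regardless of the 47.96 already elapsed.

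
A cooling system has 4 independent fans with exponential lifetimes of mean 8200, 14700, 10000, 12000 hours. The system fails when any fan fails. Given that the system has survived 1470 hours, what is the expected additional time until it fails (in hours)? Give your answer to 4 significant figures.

2679

First-failure rate Σλ = 1/8200 + 1/14700 + 1/10000 + 1/12000 = 0.000373312.
By memorylessness the expected residual is 1/Σλ = 2678.73 hours, regardless of the 1470 already elapsed.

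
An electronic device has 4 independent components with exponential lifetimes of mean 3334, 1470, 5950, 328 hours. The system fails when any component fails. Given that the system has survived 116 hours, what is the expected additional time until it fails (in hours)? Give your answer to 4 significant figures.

238.3

First-failure rate Σλ = 1/3334 + 1/1470 + 1/5950 + 1/328 = 0.00419706.
By memorylessness the expected residual is 1/Σλ = 238.262 hours, regardless of the 116 already elapsed.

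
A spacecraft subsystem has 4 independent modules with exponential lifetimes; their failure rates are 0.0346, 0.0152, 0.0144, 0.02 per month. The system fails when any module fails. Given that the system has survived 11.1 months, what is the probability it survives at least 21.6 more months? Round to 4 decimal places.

Time to first failure ~ Exp(Σλ) with Σλ = 0.0842.
By memorylessness, P(T > 11.1+21.6 | T > 11.1) = P(T > 21.6) = e^(−0.0842·21.6) ≈ 0.1622.

0.1622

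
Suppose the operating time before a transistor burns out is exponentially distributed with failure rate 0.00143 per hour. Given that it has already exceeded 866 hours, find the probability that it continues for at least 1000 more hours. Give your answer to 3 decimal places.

By the memoryless property, P(X > 866+1000 | X > 866) = P(X > 1000).
P(X > 1000) = e^(−1.43) ≈ 0.239.

0.239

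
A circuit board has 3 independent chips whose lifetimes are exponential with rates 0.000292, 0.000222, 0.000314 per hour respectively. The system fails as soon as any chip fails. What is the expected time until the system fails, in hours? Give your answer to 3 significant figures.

1210

The time to first failure is exponential with rate Σλ = 0.000292 + 0.000222 + 0.000314 = 0.000828.
E[min] = 1/Σλ = 1/0.000828 = 1207.73 hours.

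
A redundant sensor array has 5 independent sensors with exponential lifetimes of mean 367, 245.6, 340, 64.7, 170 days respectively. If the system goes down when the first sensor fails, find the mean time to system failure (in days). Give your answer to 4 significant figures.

32.18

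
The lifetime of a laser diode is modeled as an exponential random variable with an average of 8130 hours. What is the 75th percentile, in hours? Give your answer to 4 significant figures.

11270

The rate is λ = 1/8130 = 0.000123001 per hour.
Set 1 − e^(−λt) = 0.75, so t = −ln(0.25)/λ = 1.3863/0.000123001 ≈ 11270.6 hours.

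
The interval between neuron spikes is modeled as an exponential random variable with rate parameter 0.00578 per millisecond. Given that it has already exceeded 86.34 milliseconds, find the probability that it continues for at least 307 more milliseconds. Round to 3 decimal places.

0.170

P(X > s+t | X > s) = e^(−λ(s+t))/e^(−λs) = e^(−λt), independent of s = 86.34.
P(X > 307) = e^(−1.7745) ≈ 0.170.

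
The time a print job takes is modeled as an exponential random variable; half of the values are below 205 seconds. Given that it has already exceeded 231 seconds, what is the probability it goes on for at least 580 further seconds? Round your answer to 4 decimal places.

0.1407

For an exponential, median = ln(2)/λ, so λ = ln 2 / 205 = 0.00338121 per second.
P(X > s+t | X > s) = e^(−λ(s+t))/e^(−λs) = e^(−λt), independent of s = 231.
P(X > 580) = e^(−1.9611) ≈ 0.1407.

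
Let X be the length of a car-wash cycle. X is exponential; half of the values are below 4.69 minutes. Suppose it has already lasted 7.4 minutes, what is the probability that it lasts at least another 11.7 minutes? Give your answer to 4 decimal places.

0.1774

For an exponential, median = ln(2)/λ, so λ = ln 2 / 4.69 = 0.147793 per minute.
By the memoryless property, P(X > 7.4+11.7 | X > 7.4) = P(X > 11.7).
P(X > 11.7) = e^(−1.7292) ≈ 0.1774.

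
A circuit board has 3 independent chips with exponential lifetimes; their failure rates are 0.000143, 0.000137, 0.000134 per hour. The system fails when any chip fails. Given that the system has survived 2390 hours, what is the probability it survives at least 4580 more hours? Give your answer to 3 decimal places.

0.150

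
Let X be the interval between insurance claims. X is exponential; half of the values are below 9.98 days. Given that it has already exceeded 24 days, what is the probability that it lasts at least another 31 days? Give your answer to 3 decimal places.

0.116

For an exponential, median = ln(2)/λ, so λ = ln 2 / 9.98 = 0.0694536 per day.
By the memoryless property, P(X > 24+31 | X > 24) = P(X > 31).
P(X > 31) = e^(−2.1531) ≈ 0.116.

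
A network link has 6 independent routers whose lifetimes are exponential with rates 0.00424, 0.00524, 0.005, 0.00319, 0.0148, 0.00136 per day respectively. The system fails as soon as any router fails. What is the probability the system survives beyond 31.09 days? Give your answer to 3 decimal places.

The time to first failure is exponential with rate Σλ = 0.00424 + 0.00524 + 0.005 + 0.00319 + 0.0148 + 0.00136 = 0.03383.
P(min > 31.09) = e^(−0.03383·31.09) = e^(−1.0518) ≈ 0.349.

0.349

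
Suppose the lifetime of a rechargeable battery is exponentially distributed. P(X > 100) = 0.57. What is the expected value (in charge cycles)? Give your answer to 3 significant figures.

e^(−λ·100) = 0.57 ⇒ λ = −ln(0.57)/100 = 0.00562119.
Mean = 1/λ = 177.898 charge cycles.

178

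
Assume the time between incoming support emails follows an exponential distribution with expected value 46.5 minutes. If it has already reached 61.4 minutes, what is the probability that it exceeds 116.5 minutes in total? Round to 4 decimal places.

The rate is λ = 1/46.5 = 0.0215054 per minute.
P(X > s+t | X > s) = e^(−λ(s+t))/e^(−λs) = e^(−λt), independent of s = 61.4.
P(X > 55.1) = e^(−1.1849) ≈ 0.3058.

0.3058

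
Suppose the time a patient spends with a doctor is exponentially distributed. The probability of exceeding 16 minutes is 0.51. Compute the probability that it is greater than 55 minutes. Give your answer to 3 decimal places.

0.099

e^(−λ·16) = 0.51 ⇒ λ = −ln(0.51)/16 = 0.042084.
P(X > 55) = e^(−0.042084·55) = e^(−2.3146) ≈ 0.099.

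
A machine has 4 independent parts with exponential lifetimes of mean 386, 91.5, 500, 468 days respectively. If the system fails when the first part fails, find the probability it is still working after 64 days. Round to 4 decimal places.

The first failure time is exponential with rate Σλ_i = 1/386 + 1/91.5 + 1/500 + 1/468 = 0.0176564 per day.
P(min > 64) = e^(−0.0176564·64) = e^(−1.13) ≈ 0.3230.

0.3230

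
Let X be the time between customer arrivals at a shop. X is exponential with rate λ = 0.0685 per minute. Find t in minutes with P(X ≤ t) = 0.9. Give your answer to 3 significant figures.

Set 1 − e^(−λt) = 0.9, so t = −ln(0.1)/λ = 2.3026/0.0685 ≈ 33.6144 minutes.

33.6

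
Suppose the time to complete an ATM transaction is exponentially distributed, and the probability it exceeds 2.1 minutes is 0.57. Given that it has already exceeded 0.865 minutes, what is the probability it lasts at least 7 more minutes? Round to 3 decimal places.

0.154

From e^(−λ·2.1) = 0.57, λ = −ln(0.57)/2.1 = 0.267676.
Memoryless: P(X > 0.865+7 | X > 0.865) = P(X > 7) = e^(−0.267676·7) ≈ 0.154.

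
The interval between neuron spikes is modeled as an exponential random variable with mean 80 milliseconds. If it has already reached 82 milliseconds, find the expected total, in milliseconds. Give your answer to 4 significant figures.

162.0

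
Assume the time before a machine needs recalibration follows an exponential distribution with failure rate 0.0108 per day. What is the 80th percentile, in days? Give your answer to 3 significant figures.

149

Set 1 − e^(−λt) = 0.8, so t = −ln(0.2)/λ = 1.6094/0.0108 ≈ 149.022 days.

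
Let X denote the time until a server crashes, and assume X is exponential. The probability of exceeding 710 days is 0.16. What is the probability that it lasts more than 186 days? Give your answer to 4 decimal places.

0.6187

e^(−λ·710) = 0.16 ⇒ λ = −ln(0.16)/710 = 0.0025811.
P(X > 186) = e^(−0.0025811·186) = e^(−0.48008) ≈ 0.6187.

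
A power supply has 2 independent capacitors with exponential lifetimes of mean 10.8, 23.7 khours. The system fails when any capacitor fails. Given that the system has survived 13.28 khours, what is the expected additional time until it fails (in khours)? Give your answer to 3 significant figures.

First-failure rate Σλ = 1/10.8 + 1/23.7 = 0.134787.
By memorylessness the expected residual is 1/Σλ = 7.41913 khours, regardless of the 13.28 already elapsed.

7.42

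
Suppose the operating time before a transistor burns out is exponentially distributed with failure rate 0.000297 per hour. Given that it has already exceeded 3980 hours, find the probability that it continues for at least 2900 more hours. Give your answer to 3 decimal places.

0.423

The exponential is memoryless, so the remaining time is again Exp(λ): the condition X > 3980 is irrelevant.
P(X > 2900) = e^(−0.8613) ≈ 0.423.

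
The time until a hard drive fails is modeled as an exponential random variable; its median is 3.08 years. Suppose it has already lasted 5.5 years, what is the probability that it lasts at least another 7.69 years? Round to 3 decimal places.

For an exponential, median = ln(2)/λ, so λ = ln 2 / 3.08 = 0.225048 per year.
P(X > s+t | X > s) = e^(−λ(s+t))/e^(−λs) = e^(−λt), independent of s = 5.5.
P(X > 7.69) = e^(−1.7306) ≈ 0.177.

0.177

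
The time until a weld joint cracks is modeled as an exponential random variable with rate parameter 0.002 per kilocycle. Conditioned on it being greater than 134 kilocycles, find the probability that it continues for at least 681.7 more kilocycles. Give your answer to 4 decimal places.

0.2558

The exponential is memoryless, so the remaining time is again Exp(λ): the condition X > 134 is irrelevant.
P(X > 681.7) = e^(−1.3634) ≈ 0.2558.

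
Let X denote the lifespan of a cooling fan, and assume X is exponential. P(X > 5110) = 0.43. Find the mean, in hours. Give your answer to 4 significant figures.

6055

e^(−λ·5110) = 0.43 ⇒ λ = −ln(0.43)/5110 = 0.00016516.
Mean = 1/λ = 6054.72 hours.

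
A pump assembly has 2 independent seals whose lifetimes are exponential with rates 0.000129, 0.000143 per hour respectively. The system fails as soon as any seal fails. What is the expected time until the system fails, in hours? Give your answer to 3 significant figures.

The time to first failure is exponential with rate Σλ = 0.000129 + 0.000143 = 0.000272.
E[min] = 1/Σλ = 1/0.000272 = 3676.47 hours.

3680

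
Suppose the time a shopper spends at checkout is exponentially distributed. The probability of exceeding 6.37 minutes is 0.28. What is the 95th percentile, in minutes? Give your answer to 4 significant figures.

e^(−λ·6.37) = 0.28 ⇒ λ = −ln(0.28)/6.37 = 0.199838.
95th percentile: 1 − e^(−λt) = 0.95, t = −ln(0.05)/λ = 14.9908 minutes.

14.99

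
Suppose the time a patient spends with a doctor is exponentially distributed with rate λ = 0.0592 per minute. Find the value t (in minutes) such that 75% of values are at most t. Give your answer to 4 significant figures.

23.42

Set 1 − e^(−λt) = 0.75, so t = −ln(0.25)/λ = 1.3863/0.0592 ≈ 23.4171 minutes.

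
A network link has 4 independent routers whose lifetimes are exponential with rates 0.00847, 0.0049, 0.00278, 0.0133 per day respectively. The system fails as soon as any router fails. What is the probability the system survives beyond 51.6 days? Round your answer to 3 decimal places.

The time to first failure is exponential with rate Σλ = 0.00847 + 0.0049 + 0.00278 + 0.0133 = 0.02945.
P(min > 51.6) = e^(−0.02945·51.6) = e^(−1.5196) ≈ 0.219.

0.219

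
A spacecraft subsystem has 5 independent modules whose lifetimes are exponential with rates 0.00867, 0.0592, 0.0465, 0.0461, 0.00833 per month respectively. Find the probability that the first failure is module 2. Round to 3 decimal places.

0.351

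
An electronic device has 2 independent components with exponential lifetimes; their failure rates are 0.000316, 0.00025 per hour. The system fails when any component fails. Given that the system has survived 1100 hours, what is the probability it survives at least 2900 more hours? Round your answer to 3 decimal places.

0.194

Time to first failure ~ Exp(Σλ) with Σλ = 0.000566.
By memorylessness, P(T > 1100+2900 | T > 1100) = P(T > 2900) = e^(−0.000566·2900) ≈ 0.194.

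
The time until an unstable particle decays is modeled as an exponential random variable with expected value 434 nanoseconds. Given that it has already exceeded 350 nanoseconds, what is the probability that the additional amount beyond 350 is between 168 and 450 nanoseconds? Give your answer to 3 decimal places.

The rate is λ = 1/434 = 0.00230415 per nanosecond.
Memoryless: the residual past 350 is again Exp(λ).
P(168 < residual < 450) = e^(−λ·168) − e^(−λ·450) = 0.67903 − 0.35456 ≈ 0.324.

0.324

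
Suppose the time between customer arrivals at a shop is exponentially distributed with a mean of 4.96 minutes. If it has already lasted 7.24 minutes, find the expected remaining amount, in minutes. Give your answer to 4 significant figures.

4.960

The rate is λ = 1/4.96 = 0.201613 per minute.
By memorylessness, the remaining amount past any threshold is again Exp(λ) with mean 1/λ = 4.96 minutes.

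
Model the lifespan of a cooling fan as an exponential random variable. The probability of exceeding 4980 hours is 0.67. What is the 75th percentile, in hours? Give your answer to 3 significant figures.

17200

e^(−λ·4980) = 0.67 ⇒ λ = −ln(0.67)/4980 = 0.0000804172.
75th percentile: 1 − e^(−λt) = 0.75, t = −ln(0.25)/λ = 17238.8 hours.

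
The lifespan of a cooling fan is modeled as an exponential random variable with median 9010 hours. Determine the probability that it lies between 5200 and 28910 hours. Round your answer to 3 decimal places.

0.562

For an exponential, median = ln(2)/λ, so λ = ln 2 / 9010 = 0.0000769309 per hour.
P(5200 < X < 28910) = e^(−λ·5200) − e^(−λ·28910) = 0.67029 − 0.10817 ≈ 0.562.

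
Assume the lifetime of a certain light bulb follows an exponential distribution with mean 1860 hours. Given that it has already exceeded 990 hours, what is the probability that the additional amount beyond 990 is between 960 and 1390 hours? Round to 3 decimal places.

0.123

The rate is λ = 1/1860 = 0.000537634 per hour.
Memoryless: the residual past 990 is again Exp(λ).
P(960 < residual < 1390) = e^(−λ·960) − e^(−λ·1390) = 0.59683 − 0.47364 ≈ 0.123.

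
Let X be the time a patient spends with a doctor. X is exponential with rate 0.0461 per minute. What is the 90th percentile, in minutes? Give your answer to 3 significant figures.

49.9

Set 1 − e^(−λt) = 0.9, so t = −ln(0.1)/λ = 2.3026/0.0461 ≈ 49.9476 minutes.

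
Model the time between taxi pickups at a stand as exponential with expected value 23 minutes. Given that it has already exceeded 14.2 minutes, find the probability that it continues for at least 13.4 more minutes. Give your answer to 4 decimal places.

0.5584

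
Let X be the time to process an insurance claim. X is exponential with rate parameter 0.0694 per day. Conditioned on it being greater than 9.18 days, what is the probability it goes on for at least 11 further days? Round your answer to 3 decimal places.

By the memoryless property, P(X > 9.18+11 | X > 9.18) = P(X > 11).
P(X > 11) = e^(−0.7634) ≈ 0.466.

0.466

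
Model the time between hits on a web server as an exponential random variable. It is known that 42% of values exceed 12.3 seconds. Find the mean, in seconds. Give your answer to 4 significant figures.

14.18

e^(−λ·12.3) = 0.42 ⇒ λ = −ln(0.42)/12.3 = 0.0705285.
Mean = 1/λ = 14.1787 seconds.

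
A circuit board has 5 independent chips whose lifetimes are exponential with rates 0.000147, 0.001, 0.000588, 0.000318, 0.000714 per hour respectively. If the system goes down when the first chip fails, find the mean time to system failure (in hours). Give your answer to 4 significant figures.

361.4

The time to first failure is exponential with rate Σλ = 0.000147 + 0.001 + 0.000588 + 0.000318 + 0.000714 = 0.002767.
E[min] = 1/Σλ = 1/0.002767 = 361.402 hours.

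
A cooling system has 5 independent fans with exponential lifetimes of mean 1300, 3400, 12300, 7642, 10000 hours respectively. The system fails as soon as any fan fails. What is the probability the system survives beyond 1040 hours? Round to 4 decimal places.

The first failure time is exponential with rate Σλ_i = 1/1300 + 1/3400 + 1/12300 + 1/7642 + 1/10000 = 0.00137551 per hour.
P(min > 1040) = e^(−0.00137551·1040) = e^(−1.4305) ≈ 0.2392.

0.2392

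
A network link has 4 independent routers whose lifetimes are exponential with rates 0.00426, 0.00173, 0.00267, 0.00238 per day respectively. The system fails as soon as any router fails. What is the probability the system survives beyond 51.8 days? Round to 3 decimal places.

0.564

The time to first failure is exponential with rate Σλ = 0.00426 + 0.00173 + 0.00267 + 0.00238 = 0.01104.
P(min > 51.8) = e^(−0.01104·51.8) = e^(−0.57187) ≈ 0.564.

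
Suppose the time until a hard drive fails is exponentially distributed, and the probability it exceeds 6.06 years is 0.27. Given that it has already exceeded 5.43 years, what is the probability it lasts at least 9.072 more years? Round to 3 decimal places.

From e^(−λ·6.06) = 0.27, λ = −ln(0.27)/6.06 = 0.216062.
Memoryless: P(X > 5.43+9.072 | X > 5.43) = P(X > 9.072) = e^(−0.216062·9.072) ≈ 0.141.

0.141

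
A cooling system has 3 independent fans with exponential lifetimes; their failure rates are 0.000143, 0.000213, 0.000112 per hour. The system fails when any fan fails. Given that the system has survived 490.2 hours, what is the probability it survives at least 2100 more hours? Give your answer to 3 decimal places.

Time to first failure ~ Exp(Σλ) with Σλ = 0.000468.
By memorylessness, P(T > 490.2+2100 | T > 490.2) = P(T > 2100) = e^(−0.000468·2100) ≈ 0.374.

0.374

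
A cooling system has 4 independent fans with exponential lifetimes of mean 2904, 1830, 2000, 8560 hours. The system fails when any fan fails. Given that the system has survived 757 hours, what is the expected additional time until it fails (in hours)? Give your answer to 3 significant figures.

663

First-failure rate Σλ = 1/2904 + 1/1830 + 1/2000 + 1/8560 = 0.00150762.
By memorylessness the expected residual is 1/Σλ = 663.296 hours, regardless of the 757 already elapsed.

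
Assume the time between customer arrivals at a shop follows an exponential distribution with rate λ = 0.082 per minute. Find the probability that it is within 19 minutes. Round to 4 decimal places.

0.7894

P(X ≤ 19) = 1 − e^(−λ·19) = 1 − e^(−1.558) ≈ 0.7894.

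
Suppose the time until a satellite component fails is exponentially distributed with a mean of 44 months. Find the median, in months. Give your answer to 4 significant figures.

30.50

The rate is λ = 1/44 = 0.0227273 per month.
Set 1 − e^(−λt) = 0.5, so t = −ln(0.5)/λ = 0.69315/0.0227273 ≈ 30.4985 months.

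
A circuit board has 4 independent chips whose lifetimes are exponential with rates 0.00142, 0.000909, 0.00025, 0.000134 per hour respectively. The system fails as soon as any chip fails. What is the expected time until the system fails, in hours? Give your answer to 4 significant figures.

368.6

The time to first failure is exponential with rate Σλ = 0.00142 + 0.000909 + 0.00025 + 0.000134 = 0.002713.
E[min] = 1/Σλ = 1/0.002713 = 368.596 hours.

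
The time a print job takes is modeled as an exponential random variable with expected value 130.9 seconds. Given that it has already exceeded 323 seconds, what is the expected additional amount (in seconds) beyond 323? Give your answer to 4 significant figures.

The rate is λ = 1/130.9 = 0.00763942 per second.
By memorylessness, the remaining amount past any threshold is again Exp(λ) with mean 1/λ = 130.9 seconds.

130.9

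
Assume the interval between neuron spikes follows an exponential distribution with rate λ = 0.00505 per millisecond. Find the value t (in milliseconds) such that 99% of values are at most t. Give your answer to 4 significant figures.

911.9

Set 1 − e^(−λt) = 0.99, so t = −ln(0.01)/λ = 4.6052/0.00505 ≈ 911.915 milliseconds.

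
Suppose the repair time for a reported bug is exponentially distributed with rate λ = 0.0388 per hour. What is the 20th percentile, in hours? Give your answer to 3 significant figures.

5.75

Set 1 − e^(−λt) = 0.2, so t = −ln(0.8)/λ = 0.22314/0.0388 ≈ 5.75112 hours.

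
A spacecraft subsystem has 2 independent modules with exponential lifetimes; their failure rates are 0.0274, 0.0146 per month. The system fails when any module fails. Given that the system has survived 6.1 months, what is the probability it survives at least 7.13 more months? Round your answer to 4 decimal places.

0.7412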